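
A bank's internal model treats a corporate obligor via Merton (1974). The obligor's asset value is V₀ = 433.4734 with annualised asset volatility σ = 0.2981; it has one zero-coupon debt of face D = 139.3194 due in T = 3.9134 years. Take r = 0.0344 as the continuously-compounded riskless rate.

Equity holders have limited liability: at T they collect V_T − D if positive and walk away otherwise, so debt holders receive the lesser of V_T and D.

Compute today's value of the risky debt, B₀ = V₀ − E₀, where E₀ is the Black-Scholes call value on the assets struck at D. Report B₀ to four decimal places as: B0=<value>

d₁ = [ln(V₀/D) + (r + σ²/2)T] / (σ√T)
   = [ln(433.4734/139.3194) + (0.0344 + 0.5·0.2981²)·3.9134] / (0.2981·√3.9134)
   = [1.135061 + 0.308500] / 0.589711 = 2.447915
d₂ = d₁ − σ√T = 2.447915 − 0.589711 = 1.858204
N(d₁) = 0.992816,  N(d₂) = 0.968430,  e^(−rT) = 0.874047
E₀ = V₀·N(d₁) − D·e^(−rT)·N(d₂)
   = 433.4734·0.992816 − 139.3194·0.874047·0.968430 = 312.431817
B₀ = V₀ − E₀ = 433.4734 − 312.431817 = 121.041583

B0=121.0416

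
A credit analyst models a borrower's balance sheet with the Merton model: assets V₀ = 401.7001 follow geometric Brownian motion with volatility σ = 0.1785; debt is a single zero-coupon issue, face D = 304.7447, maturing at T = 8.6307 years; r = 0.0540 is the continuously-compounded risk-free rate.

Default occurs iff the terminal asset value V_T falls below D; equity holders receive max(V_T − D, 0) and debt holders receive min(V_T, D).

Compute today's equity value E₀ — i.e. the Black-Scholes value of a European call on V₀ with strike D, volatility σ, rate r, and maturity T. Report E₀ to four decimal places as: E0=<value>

E0=215.5074

d₁ = [ln(V₀/D) + (r + σ²/2)T] / (σ√T)
   = [ln(401.7001/304.7447) + (0.0540 + 0.5·0.1785²)·8.6307] / (0.1785·√8.6307)
   = [0.276231 + 0.603555] / 0.524398 = 1.677706
d₂ = d₁ − σ√T = 1.677706 − 0.524398 = 1.153308
N(d₁) = 0.953298,  N(d₂) = 0.875608,  e^(−rT) = 0.627471
E₀ = V₀·N(d₁) − D·e^(−rT)·N(d₂)
   = 401.7001·0.953298 − 304.7447·0.627471·0.875608 = 215.507390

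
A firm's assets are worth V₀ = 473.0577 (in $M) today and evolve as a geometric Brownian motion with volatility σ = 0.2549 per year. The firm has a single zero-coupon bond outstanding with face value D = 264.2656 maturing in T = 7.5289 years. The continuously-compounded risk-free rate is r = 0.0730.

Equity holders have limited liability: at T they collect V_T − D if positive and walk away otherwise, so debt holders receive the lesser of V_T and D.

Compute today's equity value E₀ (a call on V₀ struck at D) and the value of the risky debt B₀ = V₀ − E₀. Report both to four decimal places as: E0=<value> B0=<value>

d₁ = [ln(V₀/D) + (r + σ²/2)T] / (σ√T)
   = [ln(473.0577/264.2656) + (0.0730 + 0.5·0.2549²)·7.5289] / (0.2549·√7.5289)
   = [0.582263 + 0.794201] / 0.699416 = 1.968019
d₂ = d₁ − σ√T = 1.968019 − 0.699416 = 1.268603
N(d₁) = 0.975467,  N(d₂) = 0.897709,  e^(−rT) = 0.577175
E₀ = V₀·N(d₁) − D·e^(−rT)·N(d₂)
   = 473.0577·0.975467 − 264.2656·0.577175·0.897709 = 324.526949
B₀ = V₀ − E₀ = 473.0577 − 324.526949 = 148.530751

E0=324.5269 B0=148.5308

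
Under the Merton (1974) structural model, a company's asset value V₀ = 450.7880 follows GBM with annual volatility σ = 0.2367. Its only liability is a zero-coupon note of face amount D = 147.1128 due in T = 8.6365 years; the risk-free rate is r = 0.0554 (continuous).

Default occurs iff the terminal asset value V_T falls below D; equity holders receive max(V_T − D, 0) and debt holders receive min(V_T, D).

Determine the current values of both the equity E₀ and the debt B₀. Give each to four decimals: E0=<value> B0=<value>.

E0=360.1119 B0=90.6761

d₁ = [ln(V₀/D) + (r + σ²/2)T] / (σ√T)
   = [ln(450.7880/147.1128) + (0.0554 + 0.5·0.2367²)·8.6365] / (0.2367·√8.6365)
   = [1.119798 + 0.720400] / 0.695612 = 2.645437
d₂ = d₁ − σ√T = 2.645437 − 0.695612 = 1.949824
N(d₁) = 0.995921,  N(d₂) = 0.974401,  e^(−rT) = 0.619736
E₀ = V₀·N(d₁) − D·e^(−rT)·N(d₂)
   = 450.7880·0.995921 − 147.1128·0.619736·0.974401 = 360.111893
B₀ = V₀ − E₀ = 450.7880 − 360.111893 = 90.676107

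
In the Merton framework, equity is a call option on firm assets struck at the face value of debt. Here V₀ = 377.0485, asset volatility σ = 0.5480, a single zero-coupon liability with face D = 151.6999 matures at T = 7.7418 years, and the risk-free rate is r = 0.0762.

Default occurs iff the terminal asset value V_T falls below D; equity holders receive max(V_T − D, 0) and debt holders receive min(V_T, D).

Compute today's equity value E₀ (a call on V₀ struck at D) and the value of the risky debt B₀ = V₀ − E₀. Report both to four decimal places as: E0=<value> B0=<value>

E0=312.4023 B0=64.6462

d₁ = [ln(V₀/D) + (r + σ²/2)T] / (σ√T)
   = [ln(377.0485/151.6999) + (0.0762 + 0.5·0.5480²)·7.7418] / (0.5480·√7.7418)
   = [0.910470 + 1.752372] / 1.524760 = 1.746400
d₂ = d₁ − σ√T = 1.746400 − 1.524760 = 0.221640
N(d₁) = 0.959629,  N(d₂) = 0.587703,  e^(−rT) = 0.554369
E₀ = V₀·N(d₁) − D·e^(−rT)·N(d₂)
   = 377.0485·0.959629 − 151.6999·0.554369·0.587703 = 312.402323
B₀ = V₀ − E₀ = 377.0485 − 312.402323 = 64.646177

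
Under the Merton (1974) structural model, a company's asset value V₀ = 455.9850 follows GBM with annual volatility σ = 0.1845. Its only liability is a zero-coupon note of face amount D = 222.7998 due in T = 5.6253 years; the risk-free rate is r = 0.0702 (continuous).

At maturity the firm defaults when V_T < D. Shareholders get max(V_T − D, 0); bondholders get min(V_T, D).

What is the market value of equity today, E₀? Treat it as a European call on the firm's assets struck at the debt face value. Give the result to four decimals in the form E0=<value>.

d₁ = [ln(V₀/D) + (r + σ²/2)T] / (σ√T)
   = [ln(455.9850/222.7998) + (0.0702 + 0.5·0.1845²)·5.6253] / (0.1845·√5.6253)
   = [0.716186 + 0.490639] / 0.437592 = 2.757880
d₂ = d₁ − σ√T = 2.757880 − 0.437592 = 2.320288
N(d₁) = 0.997091,  N(d₂) = 0.989837,  e^(−rT) = 0.673750
E₀ = V₀·N(d₁) − D·e^(−rT)·N(d₂)
   = 455.9850·0.997091 − 222.7998·0.673750·0.989837 = 306.072745

E0=306.0727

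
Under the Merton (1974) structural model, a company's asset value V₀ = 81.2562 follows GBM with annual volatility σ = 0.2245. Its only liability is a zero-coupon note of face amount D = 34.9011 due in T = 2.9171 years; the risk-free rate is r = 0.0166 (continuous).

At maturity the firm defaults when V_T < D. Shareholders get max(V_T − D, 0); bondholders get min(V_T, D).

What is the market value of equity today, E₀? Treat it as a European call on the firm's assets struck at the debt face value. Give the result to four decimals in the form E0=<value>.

E0=48.0706

d₁ = [ln(V₀/D) + (r + σ²/2)T] / (σ√T)
   = [ln(81.2562/34.9011) + (0.0166 + 0.5·0.2245²)·2.9171] / (0.2245·√2.9171)
   = [0.845089 + 0.121935] / 0.383435 = 2.522001
d₂ = d₁ − σ√T = 2.522001 − 0.383435 = 2.138566
N(d₁) = 0.994166,  N(d₂) = 0.983765,  e^(−rT) = 0.952730
E₀ = V₀·N(d₁) − D·e^(−rT)·N(d₂)
   = 81.2562·0.994166 − 34.9011·0.952730·0.983765 = 48.070642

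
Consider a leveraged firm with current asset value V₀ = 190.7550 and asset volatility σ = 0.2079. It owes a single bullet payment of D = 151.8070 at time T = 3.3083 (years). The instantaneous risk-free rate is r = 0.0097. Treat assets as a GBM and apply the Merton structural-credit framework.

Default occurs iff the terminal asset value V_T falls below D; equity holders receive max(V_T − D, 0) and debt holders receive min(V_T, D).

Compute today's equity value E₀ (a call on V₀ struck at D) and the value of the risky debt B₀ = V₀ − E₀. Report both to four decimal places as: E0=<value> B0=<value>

d₁ = [ln(V₀/D) + (r + σ²/2)T] / (σ√T)
   = [ln(190.7550/151.8070) + (0.0097 + 0.5·0.2079²)·3.3083] / (0.2079·√3.3083)
   = [0.228380 + 0.103587] / 0.378144 = 0.877885
d₂ = d₁ − σ√T = 0.877885 − 0.378144 = 0.499741
N(d₁) = 0.809997,  N(d₂) = 0.691371,  e^(−rT) = 0.968419
E₀ = V₀·N(d₁) − D·e^(−rT)·N(d₂)
   = 190.7550·0.809997 − 151.8070·0.968419·0.691371 = 52.870546
B₀ = V₀ − E₀ = 190.7550 − 52.870546 = 137.884454

E0=52.8705 B0=137.8845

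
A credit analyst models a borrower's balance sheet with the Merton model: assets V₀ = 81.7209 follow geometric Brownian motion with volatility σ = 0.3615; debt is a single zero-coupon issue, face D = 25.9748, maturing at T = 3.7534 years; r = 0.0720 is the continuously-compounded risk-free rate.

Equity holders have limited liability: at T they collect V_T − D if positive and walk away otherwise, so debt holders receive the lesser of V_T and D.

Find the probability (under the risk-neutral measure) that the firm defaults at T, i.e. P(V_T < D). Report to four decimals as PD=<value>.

PD=0.0472

d₁ = [ln(V₀/D) + (r + σ²/2)T] / (σ√T)
   = [ln(81.7209/25.9748) + (0.0720 + 0.5·0.3615²)·3.7534] / (0.3615·√3.7534)
   = [1.146183 + 0.515496] / 0.700359 = 2.372610
d₂ = d₁ − σ√T = 2.372610 − 0.700359 = 1.672251
risk-neutral PD = N(−d₂) = N(-1.672251) = 0.047237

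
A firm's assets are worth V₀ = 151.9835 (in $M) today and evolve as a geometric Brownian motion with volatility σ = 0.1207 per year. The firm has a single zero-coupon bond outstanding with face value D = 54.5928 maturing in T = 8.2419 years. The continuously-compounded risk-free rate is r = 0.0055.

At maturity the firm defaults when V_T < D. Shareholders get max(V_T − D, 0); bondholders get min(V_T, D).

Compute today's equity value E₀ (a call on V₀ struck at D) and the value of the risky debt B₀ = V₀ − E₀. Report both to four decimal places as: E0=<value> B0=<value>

d₁ = [ln(V₀/D) + (r + σ²/2)T] / (σ√T)
   = [ln(151.9835/54.5928) + (0.0055 + 0.5·0.1207²)·8.2419] / (0.1207·√8.2419)
   = [1.023870 + 0.105366] / 0.346514 = 3.258847
d₂ = d₁ − σ√T = 3.258847 − 0.346514 = 2.912333
N(d₁) = 0.999441,  N(d₂) = 0.998206,  e^(−rT) = 0.955682
E₀ = V₀·N(d₁) − D·e^(−rT)·N(d₂)
   = 151.9835·0.999441 − 54.5928·0.955682·0.998206 = 99.818739
B₀ = V₀ − E₀ = 151.9835 − 99.818739 = 52.164761

E0=99.8187 B0=52.1648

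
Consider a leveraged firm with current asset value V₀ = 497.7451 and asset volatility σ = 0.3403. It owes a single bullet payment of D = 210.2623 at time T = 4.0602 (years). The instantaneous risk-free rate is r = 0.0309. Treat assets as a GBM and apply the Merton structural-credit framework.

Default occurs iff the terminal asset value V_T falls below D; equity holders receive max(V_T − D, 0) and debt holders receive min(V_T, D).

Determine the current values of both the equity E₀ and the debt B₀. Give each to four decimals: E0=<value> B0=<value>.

d₁ = [ln(V₀/D) + (r + σ²/2)T] / (σ√T)
   = [ln(497.7451/210.2623) + (0.0309 + 0.5·0.3403²)·4.0602] / (0.3403·√4.0602)
   = [0.861732 + 0.360554] / 0.685702 = 1.782532
d₂ = d₁ − σ√T = 1.782532 − 0.685702 = 1.096829
N(d₁) = 0.962669,  N(d₂) = 0.863642,  e^(−rT) = 0.882091
E₀ = V₀·N(d₁) − D·e^(−rT)·N(d₂)
   = 497.7451·0.962669 − 210.2623·0.882091·0.863642 = 318.983560
B₀ = V₀ − E₀ = 497.7451 − 318.983560 = 178.761540

E0=318.9836 B0=178.7615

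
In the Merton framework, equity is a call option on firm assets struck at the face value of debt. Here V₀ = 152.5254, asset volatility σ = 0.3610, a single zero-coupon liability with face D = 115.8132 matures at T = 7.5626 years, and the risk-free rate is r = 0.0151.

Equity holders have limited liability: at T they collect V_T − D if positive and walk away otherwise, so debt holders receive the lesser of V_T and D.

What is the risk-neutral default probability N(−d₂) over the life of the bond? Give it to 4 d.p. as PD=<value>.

d₁ = [ln(V₀/D) + (r + σ²/2)T] / (σ√T)
   = [ln(152.5254/115.8132) + (0.0151 + 0.5·0.3610²)·7.5626] / (0.3610·√7.5626)
   = [0.275353 + 0.606978] / 0.992757 = 0.888768
d₂ = d₁ − σ√T = 0.888768 − 0.992757 = -0.103988
risk-neutral PD = N(−d₂) = N(0.103988) = 0.541411

PD=0.5414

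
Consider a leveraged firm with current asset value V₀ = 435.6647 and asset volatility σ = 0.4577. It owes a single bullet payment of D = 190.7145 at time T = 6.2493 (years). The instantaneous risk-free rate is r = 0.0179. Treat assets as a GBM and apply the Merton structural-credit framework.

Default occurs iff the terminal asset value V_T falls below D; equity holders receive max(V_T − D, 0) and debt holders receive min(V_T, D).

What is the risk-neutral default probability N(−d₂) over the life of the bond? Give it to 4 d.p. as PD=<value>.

PD=0.4022

d₁ = [ln(V₀/D) + (r + σ²/2)T] / (σ√T)
   = [ln(435.6647/190.7145) + (0.0179 + 0.5·0.4577²)·6.2493] / (0.4577·√6.2493)
   = [0.826095 + 0.766443] / 1.144186 = 1.391853
d₂ = d₁ − σ√T = 1.391853 − 1.144186 = 0.247667
risk-neutral PD = N(−d₂) = N(-0.247667) = 0.402196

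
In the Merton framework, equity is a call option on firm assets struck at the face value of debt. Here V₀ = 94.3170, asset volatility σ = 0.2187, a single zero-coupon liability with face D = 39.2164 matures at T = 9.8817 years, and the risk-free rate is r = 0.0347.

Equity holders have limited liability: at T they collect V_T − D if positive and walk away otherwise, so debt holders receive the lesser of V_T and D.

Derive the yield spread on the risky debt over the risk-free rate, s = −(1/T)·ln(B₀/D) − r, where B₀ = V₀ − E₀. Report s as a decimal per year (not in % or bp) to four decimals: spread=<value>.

d₁ = [ln(V₀/D) + (r + σ²/2)T] / (σ√T)
   = [ln(94.3170/39.2164) + (0.0347 + 0.5·0.2187²)·9.8817] / (0.2187·√9.8817)
   = [0.877566 + 0.579214] / 0.687487 = 2.118993
d₂ = d₁ − σ√T = 2.118993 − 0.687487 = 1.431506
N(d₁) = 0.982954,  N(d₂) = 0.923857,  e^(−rT) = 0.709713
E₀ = V₀·N(d₁) − D·e^(−rT)·N(d₂)
   = 94.3170·0.982954 − 39.2164·0.709713·0.923857 = 66.996169
B₀ = V₀ − E₀ = 94.3170 − 66.996169 = 27.320831
spread = −(1/T)·ln(B₀/D) − r = −(1/9.8817)·ln(27.320831/39.2164) − 0.0347 = 0.00187727

spread=0.0019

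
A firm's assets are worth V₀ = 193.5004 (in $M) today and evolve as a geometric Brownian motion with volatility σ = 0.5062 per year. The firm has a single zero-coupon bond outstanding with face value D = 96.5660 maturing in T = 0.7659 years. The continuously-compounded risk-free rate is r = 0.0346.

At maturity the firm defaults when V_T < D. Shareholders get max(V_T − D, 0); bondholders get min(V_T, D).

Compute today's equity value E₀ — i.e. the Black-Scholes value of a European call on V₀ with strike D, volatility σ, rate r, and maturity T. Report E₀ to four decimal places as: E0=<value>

d₁ = [ln(V₀/D) + (r + σ²/2)T] / (σ√T)
   = [ln(193.5004/96.5660) + (0.0346 + 0.5·0.5062²)·0.7659] / (0.5062·√0.7659)
   = [0.695053 + 0.124627] / 0.443005 = 1.850273
d₂ = d₁ − σ√T = 1.850273 − 0.443005 = 1.407269
N(d₁) = 0.967863,  N(d₂) = 0.920326,  e^(−rT) = 0.973848
E₀ = V₀·N(d₁) − D·e^(−rT)·N(d₂)
   = 193.5004·0.967863 − 96.5660·0.973848·0.920326 = 100.733841

E0=100.7338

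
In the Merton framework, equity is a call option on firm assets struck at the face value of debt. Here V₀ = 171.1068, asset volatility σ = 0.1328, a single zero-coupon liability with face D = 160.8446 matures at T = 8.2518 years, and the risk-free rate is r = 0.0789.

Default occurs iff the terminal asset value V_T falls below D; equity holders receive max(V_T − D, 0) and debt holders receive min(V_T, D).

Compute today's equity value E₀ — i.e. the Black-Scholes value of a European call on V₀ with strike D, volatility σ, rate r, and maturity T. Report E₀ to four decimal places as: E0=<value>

E0=87.7681

d₁ = [ln(V₀/D) + (r + σ²/2)T] / (σ√T)
   = [ln(171.1068/160.8446) + (0.0789 + 0.5·0.1328²)·8.2518] / (0.1328·√8.2518)
   = [0.061849 + 0.723831] / 0.381481 = 2.059554
d₂ = d₁ − σ√T = 2.059554 − 0.381481 = 1.678074
N(d₁) = 0.980279,  N(d₂) = 0.953334,  e^(−rT) = 0.521489
E₀ = V₀·N(d₁) − D·e^(−rT)·N(d₂)
   = 171.1068·0.980279 − 160.8446·0.521489·0.953334 = 87.768091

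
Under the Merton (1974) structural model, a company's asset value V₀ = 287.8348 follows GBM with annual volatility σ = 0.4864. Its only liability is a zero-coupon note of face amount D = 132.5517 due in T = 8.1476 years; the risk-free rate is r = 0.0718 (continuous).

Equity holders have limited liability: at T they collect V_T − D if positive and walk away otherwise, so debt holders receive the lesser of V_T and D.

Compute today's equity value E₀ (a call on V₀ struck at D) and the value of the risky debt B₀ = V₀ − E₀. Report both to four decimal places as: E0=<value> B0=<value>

d₁ = [ln(V₀/D) + (r + σ²/2)T] / (σ√T)
   = [ln(287.8348/132.5517) + (0.0718 + 0.5·0.4864²)·8.1476] / (0.4864·√8.1476)
   = [0.775414 + 1.548797] / 1.388380 = 1.674045
d₂ = d₁ − σ√T = 1.674045 − 1.388380 = 0.285665
N(d₁) = 0.952939,  N(d₂) = 0.612433,  e^(−rT) = 0.557107
E₀ = V₀·N(d₁) − D·e^(−rT)·N(d₂)
   = 287.8348·0.952939 − 132.5517·0.557107·0.612433 = 229.063653
B₀ = V₀ − E₀ = 287.8348 − 229.063653 = 58.771147

E0=229.0637 B0=58.7711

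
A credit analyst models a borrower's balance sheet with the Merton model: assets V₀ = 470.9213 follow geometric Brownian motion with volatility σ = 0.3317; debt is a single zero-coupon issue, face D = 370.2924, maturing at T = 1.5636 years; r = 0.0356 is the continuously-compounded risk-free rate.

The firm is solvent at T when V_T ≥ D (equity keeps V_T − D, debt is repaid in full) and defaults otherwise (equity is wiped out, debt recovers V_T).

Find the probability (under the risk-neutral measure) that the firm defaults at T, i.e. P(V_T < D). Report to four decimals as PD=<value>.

d₁ = [ln(V₀/D) + (r + σ²/2)T] / (σ√T)
   = [ln(470.9213/370.2924) + (0.0356 + 0.5·0.3317²)·1.5636] / (0.3317·√1.5636)
   = [0.240398 + 0.141682] / 0.414771 = 0.921182
d₂ = d₁ − σ√T = 0.921182 − 0.414771 = 0.506411
risk-neutral PD = N(−d₂) = N(-0.506411) = 0.306284

PD=0.3063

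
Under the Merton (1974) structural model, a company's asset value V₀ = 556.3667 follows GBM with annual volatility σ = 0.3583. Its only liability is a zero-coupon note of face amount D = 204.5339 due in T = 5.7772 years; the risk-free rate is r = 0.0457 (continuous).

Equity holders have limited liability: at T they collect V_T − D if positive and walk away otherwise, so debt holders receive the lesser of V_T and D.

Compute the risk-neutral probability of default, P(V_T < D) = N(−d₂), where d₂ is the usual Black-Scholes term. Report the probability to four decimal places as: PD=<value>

d₁ = [ln(V₀/D) + (r + σ²/2)T] / (σ√T)
   = [ln(556.3667/204.5339) + (0.0457 + 0.5·0.3583²)·5.7772] / (0.3583·√5.7772)
   = [1.000694 + 0.634853] / 0.861203 = 1.899143
d₂ = d₁ − σ√T = 1.899143 − 0.861203 = 1.037940
risk-neutral PD = N(−d₂) = N(-1.037940) = 0.149649

PD=0.1496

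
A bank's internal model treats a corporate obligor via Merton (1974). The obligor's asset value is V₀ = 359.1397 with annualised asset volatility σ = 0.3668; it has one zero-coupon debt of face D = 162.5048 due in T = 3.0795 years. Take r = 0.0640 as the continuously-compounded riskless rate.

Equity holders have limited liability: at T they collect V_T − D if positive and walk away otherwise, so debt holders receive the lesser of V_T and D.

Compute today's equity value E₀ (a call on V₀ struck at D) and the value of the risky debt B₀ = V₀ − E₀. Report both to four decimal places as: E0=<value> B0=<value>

d₁ = [ln(V₀/D) + (r + σ²/2)T] / (σ√T)
   = [ln(359.1397/162.5048) + (0.0640 + 0.5·0.3668²)·3.0795] / (0.3668·√3.0795)
   = [0.793004 + 0.404249] / 0.643679 = 1.860016
d₂ = d₁ − σ√T = 1.860016 − 0.643679 = 1.216337
N(d₁) = 0.968558,  N(d₂) = 0.888072,  e^(−rT) = 0.821118
E₀ = V₀·N(d₁) − D·e^(−rT)·N(d₂)
   = 359.1397·0.968558 − 162.5048·0.821118·0.888072 = 229.347315
B₀ = V₀ − E₀ = 359.1397 − 229.347315 = 129.792385

E0=229.3473 B0=129.7924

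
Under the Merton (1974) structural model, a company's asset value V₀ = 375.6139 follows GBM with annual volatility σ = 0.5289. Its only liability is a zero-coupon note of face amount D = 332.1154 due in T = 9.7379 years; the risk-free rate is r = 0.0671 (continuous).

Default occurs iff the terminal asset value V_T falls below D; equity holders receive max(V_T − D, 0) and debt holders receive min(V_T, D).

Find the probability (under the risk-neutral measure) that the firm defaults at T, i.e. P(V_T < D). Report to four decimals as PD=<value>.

PD=0.6386

d₁ = [ln(V₀/D) + (r + σ²/2)T] / (σ√T)
   = [ln(375.6139/332.1154) + (0.0671 + 0.5·0.5289²)·9.7379] / (0.5289·√9.7379)
   = [0.123079 + 2.015430] / 1.650465 = 1.295701
d₂ = d₁ − σ√T = 1.295701 − 1.650465 = -0.354763
risk-neutral PD = N(−d₂) = N(0.354763) = 0.638617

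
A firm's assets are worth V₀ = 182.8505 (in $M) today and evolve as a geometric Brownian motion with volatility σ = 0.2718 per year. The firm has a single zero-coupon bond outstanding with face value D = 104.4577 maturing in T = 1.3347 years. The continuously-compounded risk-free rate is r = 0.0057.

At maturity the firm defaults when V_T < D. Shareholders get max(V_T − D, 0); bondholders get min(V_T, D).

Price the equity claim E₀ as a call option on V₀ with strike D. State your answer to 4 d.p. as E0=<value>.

d₁ = [ln(V₀/D) + (r + σ²/2)T] / (σ√T)
   = [ln(182.8505/104.4577) + (0.0057 + 0.5·0.2718²)·1.3347] / (0.2718·√1.3347)
   = [0.559887 + 0.056908] / 0.314008 = 1.964263
d₂ = d₁ − σ√T = 1.964263 − 0.314008 = 1.650255
N(d₁) = 0.975250,  N(d₂) = 0.950555,  e^(−rT) = 0.992421
E₀ = V₀·N(d₁) − D·e^(−rT)·N(d₂)
   = 182.8505·0.975250 − 104.4577·0.992421·0.950555 = 79.784776

E0=79.7848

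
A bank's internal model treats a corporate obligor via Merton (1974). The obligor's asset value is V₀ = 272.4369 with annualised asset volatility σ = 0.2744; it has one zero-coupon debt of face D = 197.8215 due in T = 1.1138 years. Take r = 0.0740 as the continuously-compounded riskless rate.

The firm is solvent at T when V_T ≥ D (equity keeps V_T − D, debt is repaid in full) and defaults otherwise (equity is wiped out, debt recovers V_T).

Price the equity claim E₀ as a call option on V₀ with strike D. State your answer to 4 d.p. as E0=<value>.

E0=92.6679

d₁ = [ln(V₀/D) + (r + σ²/2)T] / (σ√T)
   = [ln(272.4369/197.8215) + (0.0740 + 0.5·0.2744²)·1.1138] / (0.2744·√1.1138)
   = [0.320042 + 0.124353] / 0.289593 = 1.534552
d₂ = d₁ − σ√T = 1.534552 − 0.289593 = 1.244959
N(d₁) = 0.937553,  N(d₂) = 0.893427,  e^(−rT) = 0.920884
E₀ = V₀·N(d₁) − D·e^(−rT)·N(d₂)
   = 272.4369·0.937553 − 197.8215·0.920884·0.893427 = 92.667931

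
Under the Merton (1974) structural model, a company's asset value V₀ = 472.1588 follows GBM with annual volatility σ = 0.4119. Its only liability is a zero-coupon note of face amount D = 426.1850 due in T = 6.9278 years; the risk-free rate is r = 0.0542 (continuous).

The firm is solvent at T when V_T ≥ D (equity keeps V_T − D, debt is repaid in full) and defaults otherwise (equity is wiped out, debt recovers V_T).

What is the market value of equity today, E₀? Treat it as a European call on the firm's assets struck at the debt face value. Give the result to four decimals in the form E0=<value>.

d₁ = [ln(V₀/D) + (r + σ²/2)T] / (σ√T)
   = [ln(472.1588/426.1850) + (0.0542 + 0.5·0.4119²)·6.9278] / (0.4119·√6.9278)
   = [0.102442 + 0.963178] / 1.084150 = 0.982908
d₂ = d₁ − σ√T = 0.982908 − 1.084150 = -0.101243
N(d₁) = 0.837174,  N(d₂) = 0.459679,  e^(−rT) = 0.686955
E₀ = V₀·N(d₁) − D·e^(−rT)·N(d₂)
   = 472.1588·0.837174 − 426.1850·0.686955·0.459679 = 260.698728

E0=260.6987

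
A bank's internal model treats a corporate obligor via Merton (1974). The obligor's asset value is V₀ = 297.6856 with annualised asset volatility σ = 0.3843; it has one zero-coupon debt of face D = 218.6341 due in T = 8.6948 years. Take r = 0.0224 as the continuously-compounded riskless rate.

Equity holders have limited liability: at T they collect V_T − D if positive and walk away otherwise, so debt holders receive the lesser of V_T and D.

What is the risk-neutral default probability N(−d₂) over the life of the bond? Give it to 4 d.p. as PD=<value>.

PD=0.5487

d₁ = [ln(V₀/D) + (r + σ²/2)T] / (σ√T)
   = [ln(297.6856/218.6341) + (0.0224 + 0.5·0.3843²)·8.6948] / (0.3843·√8.6948)
   = [0.308638 + 0.836816] / 1.133183 = 1.010829
d₂ = d₁ − σ√T = 1.010829 − 1.133183 = -0.122355
risk-neutral PD = N(−d₂) = N(0.122355) = 0.548691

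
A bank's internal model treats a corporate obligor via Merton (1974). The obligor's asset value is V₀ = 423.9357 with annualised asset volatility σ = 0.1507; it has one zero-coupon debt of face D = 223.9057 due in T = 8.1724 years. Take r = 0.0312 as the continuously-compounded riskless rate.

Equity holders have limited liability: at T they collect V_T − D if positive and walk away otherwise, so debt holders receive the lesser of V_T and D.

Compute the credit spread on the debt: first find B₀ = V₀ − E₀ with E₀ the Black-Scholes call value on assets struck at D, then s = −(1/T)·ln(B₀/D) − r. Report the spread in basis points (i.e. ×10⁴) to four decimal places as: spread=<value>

spread=5.6396

d₁ = [ln(V₀/D) + (r + σ²/2)T] / (σ√T)
   = [ln(423.9357/223.9057) + (0.0312 + 0.5·0.1507²)·8.1724] / (0.1507·√8.1724)
   = [0.638357 + 0.347778] / 0.430812 = 2.289014
d₂ = d₁ − σ√T = 2.289014 − 0.430812 = 1.858202
N(d₁) = 0.988961,  N(d₂) = 0.968430,  e^(−rT) = 0.774933
E₀ = V₀·N(d₁) − D·e^(−rT)·N(d₂)
   = 423.9357·0.988961 − 223.9057·0.774933·0.968430 = 251.221677
B₀ = V₀ − E₀ = 423.9357 − 251.221677 = 172.714023
spread = −(1/T)·ln(B₀/D) − r = −(1/8.1724)·ln(172.714023/223.9057) − 0.0312 = 0.00056396
in basis points: 0.00056396 × 10⁴ = 5.6396 bp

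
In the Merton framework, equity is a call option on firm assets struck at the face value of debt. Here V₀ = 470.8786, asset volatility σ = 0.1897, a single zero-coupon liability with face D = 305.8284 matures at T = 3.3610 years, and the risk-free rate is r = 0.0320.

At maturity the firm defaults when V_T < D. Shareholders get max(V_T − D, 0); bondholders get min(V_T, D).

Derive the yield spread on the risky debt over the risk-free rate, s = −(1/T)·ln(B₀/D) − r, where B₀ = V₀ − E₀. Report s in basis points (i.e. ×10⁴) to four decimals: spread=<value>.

spread=35.1973

d₁ = [ln(V₀/D) + (r + σ²/2)T] / (σ√T)
   = [ln(470.8786/305.8284) + (0.0320 + 0.5·0.1897²)·3.3610] / (0.1897·√3.3610)
   = [0.431576 + 0.168027] / 0.347778 = 1.724098
d₂ = d₁ − σ√T = 1.724098 − 0.347778 = 1.376321
N(d₁) = 0.957655,  N(d₂) = 0.915639,  e^(−rT) = 0.898030
E₀ = V₀·N(d₁) − D·e^(−rT)·N(d₂)
   = 470.8786·0.957655 − 305.8284·0.898030·0.915639 = 199.465408
B₀ = V₀ − E₀ = 470.8786 − 199.465408 = 271.413192
spread = −(1/T)·ln(B₀/D) − r = −(1/3.3610)·ln(271.413192/305.8284) − 0.0320 = 0.00351973
in basis points: 0.00351973 × 10⁴ = 35.1973 bp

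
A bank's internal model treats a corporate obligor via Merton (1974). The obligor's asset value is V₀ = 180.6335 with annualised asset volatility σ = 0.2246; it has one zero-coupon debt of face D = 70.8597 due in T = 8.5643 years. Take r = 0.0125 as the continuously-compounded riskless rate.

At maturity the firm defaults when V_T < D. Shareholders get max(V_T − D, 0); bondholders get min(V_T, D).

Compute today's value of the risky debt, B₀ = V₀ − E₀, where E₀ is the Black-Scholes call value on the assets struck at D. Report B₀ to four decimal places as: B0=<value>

B0=62.0407

d₁ = [ln(V₀/D) + (r + σ²/2)T] / (σ√T)
   = [ln(180.6335/70.8597) + (0.0125 + 0.5·0.2246²)·8.5643] / (0.2246·√8.5643)
   = [0.935768 + 0.323067] / 0.657288 = 1.915197
d₂ = d₁ − σ√T = 1.915197 − 0.657288 = 1.257909
N(d₁) = 0.972266,  N(d₂) = 0.895788,  e^(−rT) = 0.898477
E₀ = V₀·N(d₁) − D·e^(−rT)·N(d₂)
   = 180.6335·0.972266 − 70.8597·0.898477·0.895788 = 118.592794
B₀ = V₀ − E₀ = 180.6335 − 118.592794 = 62.040706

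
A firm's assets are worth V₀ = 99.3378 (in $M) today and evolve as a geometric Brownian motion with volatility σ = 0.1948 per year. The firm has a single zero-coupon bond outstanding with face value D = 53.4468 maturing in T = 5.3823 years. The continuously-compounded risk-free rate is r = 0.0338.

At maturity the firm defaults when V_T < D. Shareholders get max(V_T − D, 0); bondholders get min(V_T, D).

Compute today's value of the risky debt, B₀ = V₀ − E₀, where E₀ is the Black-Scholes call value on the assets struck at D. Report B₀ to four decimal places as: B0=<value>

B0=44.1076

d₁ = [ln(V₀/D) + (r + σ²/2)T] / (σ√T)
   = [ln(99.3378/53.4468) + (0.0338 + 0.5·0.1948²)·5.3823] / (0.1948·√5.3823)
   = [0.619839 + 0.284043] / 0.451932 = 2.000041
d₂ = d₁ − σ√T = 2.000041 − 0.451932 = 1.548110
N(d₁) = 0.977252,  N(d₂) = 0.939202,  e^(−rT) = 0.833667
E₀ = V₀·N(d₁) − D·e^(−rT)·N(d₂)
   = 99.3378·0.977252 − 53.4468·0.833667·0.939202 = 55.230226
B₀ = V₀ − E₀ = 99.3378 − 55.230226 = 44.107574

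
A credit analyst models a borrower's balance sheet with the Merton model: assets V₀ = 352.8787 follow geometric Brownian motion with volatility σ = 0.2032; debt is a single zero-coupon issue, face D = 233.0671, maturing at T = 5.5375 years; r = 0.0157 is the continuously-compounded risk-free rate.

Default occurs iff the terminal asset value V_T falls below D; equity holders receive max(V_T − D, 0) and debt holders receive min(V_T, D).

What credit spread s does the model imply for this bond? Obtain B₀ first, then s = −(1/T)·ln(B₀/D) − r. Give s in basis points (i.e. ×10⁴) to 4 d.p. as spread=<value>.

d₁ = [ln(V₀/D) + (r + σ²/2)T] / (σ√T)
   = [ln(352.8787/233.0671) + (0.0157 + 0.5·0.2032²)·5.5375] / (0.2032·√5.5375)
   = [0.414798 + 0.201261] / 0.478168 = 1.288374
d₂ = d₁ − σ√T = 1.288374 − 0.478168 = 0.810205
N(d₁) = 0.901192,  N(d₂) = 0.791089,  e^(−rT) = 0.916733
E₀ = V₀·N(d₁) − D·e^(−rT)·N(d₂)
   = 352.8787·0.901192 − 233.0671·0.916733·0.791089 = 148.987118
B₀ = V₀ − E₀ = 352.8787 − 148.987118 = 203.891582
spread = −(1/T)·ln(B₀/D) − r = −(1/5.5375)·ln(203.891582/233.0671) − 0.0157 = 0.00845133
in basis points: 0.00845133 × 10⁴ = 84.5133 bp

spread=84.5133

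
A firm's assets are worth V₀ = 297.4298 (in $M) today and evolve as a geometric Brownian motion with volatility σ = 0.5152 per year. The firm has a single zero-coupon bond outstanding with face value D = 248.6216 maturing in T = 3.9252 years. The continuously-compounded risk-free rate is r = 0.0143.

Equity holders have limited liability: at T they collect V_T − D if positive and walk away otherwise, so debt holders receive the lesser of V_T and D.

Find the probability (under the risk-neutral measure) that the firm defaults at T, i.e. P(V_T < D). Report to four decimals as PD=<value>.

PD=0.6102

d₁ = [ln(V₀/D) + (r + σ²/2)T] / (σ√T)
   = [ln(297.4298/248.6216) + (0.0143 + 0.5·0.5152²)·3.9252] / (0.5152·√3.9252)
   = [0.179246 + 0.577065] / 1.020720 = 0.740959
d₂ = d₁ − σ√T = 0.740959 − 1.020720 = -0.279762
risk-neutral PD = N(−d₂) = N(0.279762) = 0.610170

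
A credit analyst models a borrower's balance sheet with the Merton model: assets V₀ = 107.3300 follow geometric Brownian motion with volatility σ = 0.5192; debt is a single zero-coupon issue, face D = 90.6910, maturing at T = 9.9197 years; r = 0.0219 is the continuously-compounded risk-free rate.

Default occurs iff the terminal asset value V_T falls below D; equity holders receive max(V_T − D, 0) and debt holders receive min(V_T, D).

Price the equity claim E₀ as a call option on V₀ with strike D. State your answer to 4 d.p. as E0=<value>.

E0=71.1919

d₁ = [ln(V₀/D) + (r + σ²/2)T] / (σ√T)
   = [ln(107.3300/90.6910) + (0.0219 + 0.5·0.5192²)·9.9197] / (0.5192·√9.9197)
   = [0.168450 + 1.554261] / 1.635249 = 1.053486
d₂ = d₁ − σ√T = 1.053486 − 1.635249 = -0.581764
N(d₁) = 0.853941,  N(d₂) = 0.280363,  e^(−rT) = 0.804736
E₀ = V₀·N(d₁) − D·e^(−rT)·N(d₂)
   = 107.3300·0.853941 − 90.6910·0.804736·0.280363 = 71.191933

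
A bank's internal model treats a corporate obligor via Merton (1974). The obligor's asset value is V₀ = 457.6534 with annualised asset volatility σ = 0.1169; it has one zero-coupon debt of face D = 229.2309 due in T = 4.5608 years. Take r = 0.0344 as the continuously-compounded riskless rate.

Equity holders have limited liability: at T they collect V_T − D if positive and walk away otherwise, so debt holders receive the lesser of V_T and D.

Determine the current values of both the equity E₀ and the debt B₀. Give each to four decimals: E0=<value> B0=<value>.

E0=261.7141 B0=195.9393

d₁ = [ln(V₀/D) + (r + σ²/2)T] / (σ√T)
   = [ln(457.6534/229.2309) + (0.0344 + 0.5·0.1169²)·4.5608] / (0.1169·√4.5608)
   = [0.691382 + 0.188055] / 0.249652 = 3.522651
d₂ = d₁ − σ√T = 3.522651 − 0.249652 = 3.272999
N(d₁) = 0.999786,  N(d₂) = 0.999468,  e^(−rT) = 0.854797
E₀ = V₀·N(d₁) − D·e^(−rT)·N(d₂)
   = 457.6534·0.999786 − 229.2309·0.854797·0.999468 = 261.714053
B₀ = V₀ − E₀ = 457.6534 − 261.714053 = 195.939347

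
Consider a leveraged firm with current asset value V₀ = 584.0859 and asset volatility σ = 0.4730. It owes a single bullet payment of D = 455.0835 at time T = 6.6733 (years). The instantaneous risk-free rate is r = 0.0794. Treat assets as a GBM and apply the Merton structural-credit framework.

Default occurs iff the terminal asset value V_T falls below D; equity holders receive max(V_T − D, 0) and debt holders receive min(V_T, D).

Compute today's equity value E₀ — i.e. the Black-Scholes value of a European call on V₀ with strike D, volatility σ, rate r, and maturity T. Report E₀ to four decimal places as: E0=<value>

E0=385.4224

d₁ = [ln(V₀/D) + (r + σ²/2)T] / (σ√T)
   = [ln(584.0859/455.0835) + (0.0794 + 0.5·0.4730²)·6.6733] / (0.4730·√6.6733)
   = [0.249567 + 1.276365] / 1.221888 = 1.248832
d₂ = d₁ − σ√T = 1.248832 − 1.221888 = 0.026943
N(d₁) = 0.894137,  N(d₂) = 0.510748,  e^(−rT) = 0.588687
E₀ = V₀·N(d₁) − D·e^(−rT)·N(d₂)
   = 584.0859·0.894137 − 455.0835·0.588687·0.510748 = 385.422370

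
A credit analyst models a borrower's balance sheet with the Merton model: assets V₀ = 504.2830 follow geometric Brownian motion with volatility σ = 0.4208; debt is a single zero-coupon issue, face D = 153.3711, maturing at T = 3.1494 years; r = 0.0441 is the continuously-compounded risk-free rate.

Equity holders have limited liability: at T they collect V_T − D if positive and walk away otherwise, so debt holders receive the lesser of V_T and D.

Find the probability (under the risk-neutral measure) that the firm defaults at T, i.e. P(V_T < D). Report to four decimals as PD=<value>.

PD=0.0798

d₁ = [ln(V₀/D) + (r + σ²/2)T] / (σ√T)
   = [ln(504.2830/153.3711) + (0.0441 + 0.5·0.4208²)·3.1494] / (0.4208·√3.1494)
   = [1.190277 + 0.417725] / 0.746775 = 2.153262
d₂ = d₁ − σ√T = 2.153262 − 0.746775 = 1.406488
risk-neutral PD = N(−d₂) = N(-1.406488) = 0.079790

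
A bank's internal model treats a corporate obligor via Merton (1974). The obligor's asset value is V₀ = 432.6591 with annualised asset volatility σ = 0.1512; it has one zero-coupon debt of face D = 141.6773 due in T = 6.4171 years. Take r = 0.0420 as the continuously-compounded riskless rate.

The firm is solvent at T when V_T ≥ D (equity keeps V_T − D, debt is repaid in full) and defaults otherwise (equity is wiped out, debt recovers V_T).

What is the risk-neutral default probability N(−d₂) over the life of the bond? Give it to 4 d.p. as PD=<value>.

d₁ = [ln(V₀/D) + (r + σ²/2)T] / (σ√T)
   = [ln(432.6591/141.6773) + (0.0420 + 0.5·0.1512²)·6.4171] / (0.1512·√6.4171)
   = [1.116398 + 0.342870] / 0.383020 = 3.809904
d₂ = d₁ − σ√T = 3.809904 − 0.383020 = 3.426884
risk-neutral PD = N(−d₂) = N(-3.426884) = 0.000305

PD=0.0003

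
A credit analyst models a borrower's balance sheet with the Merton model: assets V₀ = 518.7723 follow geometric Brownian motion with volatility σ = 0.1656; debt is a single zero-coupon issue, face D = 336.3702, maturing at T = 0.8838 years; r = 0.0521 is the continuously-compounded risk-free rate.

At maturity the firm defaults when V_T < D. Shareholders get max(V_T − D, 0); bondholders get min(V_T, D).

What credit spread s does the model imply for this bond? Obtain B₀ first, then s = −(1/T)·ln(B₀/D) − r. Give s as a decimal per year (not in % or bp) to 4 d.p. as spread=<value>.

spread=0.0001

d₁ = [ln(V₀/D) + (r + σ²/2)T] / (σ√T)
   = [ln(518.7723/336.3702) + (0.0521 + 0.5·0.1656²)·0.8838] / (0.1656·√0.8838)
   = [0.433253 + 0.058164] / 0.155682 = 3.156552
d₂ = d₁ − σ√T = 3.156552 − 0.155682 = 3.000870
N(d₁) = 0.999202,  N(d₂) = 0.998654,  e^(−rT) = 0.954998
E₀ = V₀·N(d₁) − D·e^(−rT)·N(d₂)
   = 518.7723·0.999202 − 336.3702·0.954998·0.998654 = 197.557708
B₀ = V₀ − E₀ = 518.7723 − 197.557708 = 321.214592
spread = −(1/T)·ln(B₀/D) − r = −(1/0.8838)·ln(321.214592/336.3702) − 0.0521 = 0.00006444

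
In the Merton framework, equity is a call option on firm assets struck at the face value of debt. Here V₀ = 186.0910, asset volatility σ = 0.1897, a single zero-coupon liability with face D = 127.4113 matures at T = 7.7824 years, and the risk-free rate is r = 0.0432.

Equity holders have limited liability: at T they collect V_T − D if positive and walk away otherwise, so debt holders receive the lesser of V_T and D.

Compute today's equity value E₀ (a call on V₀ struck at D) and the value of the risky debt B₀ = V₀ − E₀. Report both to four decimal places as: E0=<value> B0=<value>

E0=97.8004 B0=88.2906

d₁ = [ln(V₀/D) + (r + σ²/2)T] / (σ√T)
   = [ln(186.0910/127.4113) + (0.0432 + 0.5·0.1897²)·7.7824] / (0.1897·√7.7824)
   = [0.378815 + 0.476229] / 0.529205 = 1.615714
d₂ = d₁ − σ√T = 1.615714 − 0.529205 = 1.086509
N(d₁) = 0.946922,  N(d₂) = 0.861373,  e^(−rT) = 0.714480
E₀ = V₀·N(d₁) − D·e^(−rT)·N(d₂)
   = 186.0910·0.946922 − 127.4113·0.714480·0.861373 = 97.800380
B₀ = V₀ − E₀ = 186.0910 − 97.800380 = 88.290620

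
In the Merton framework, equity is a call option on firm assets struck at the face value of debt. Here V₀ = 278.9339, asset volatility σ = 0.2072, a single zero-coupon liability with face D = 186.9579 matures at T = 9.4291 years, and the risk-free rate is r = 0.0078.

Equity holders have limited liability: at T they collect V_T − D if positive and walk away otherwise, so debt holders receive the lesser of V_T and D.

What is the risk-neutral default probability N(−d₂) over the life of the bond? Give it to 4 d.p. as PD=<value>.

d₁ = [ln(V₀/D) + (r + σ²/2)T] / (σ√T)
   = [ln(278.9339/186.9579) + (0.0078 + 0.5·0.2072²)·9.4291] / (0.2072·√9.4291)
   = [0.400091 + 0.275951] / 0.636246 = 1.062550
d₂ = d₁ − σ√T = 1.062550 − 0.636246 = 0.426304
risk-neutral PD = N(−d₂) = N(-0.426304) = 0.334943

PD=0.3349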